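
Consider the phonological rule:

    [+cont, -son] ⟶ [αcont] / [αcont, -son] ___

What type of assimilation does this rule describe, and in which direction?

progressive manner assimilation

The rule copies [cont] (continuancy) from the environment onto the target fricatives; since [±cont] encodes the stop/fricative manner contrast, the assimilating dimension is manner.
The conditioning segment sits to the left of the focus bar, meaning the trigger precedes the segment that changes — progressive assimilation.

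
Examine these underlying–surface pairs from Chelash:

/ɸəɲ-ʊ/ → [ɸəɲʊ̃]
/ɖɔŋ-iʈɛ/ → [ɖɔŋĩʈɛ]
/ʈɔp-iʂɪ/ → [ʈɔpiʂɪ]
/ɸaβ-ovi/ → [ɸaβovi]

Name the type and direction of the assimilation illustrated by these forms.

The vowel /ʊ/ surfaces as nasalised [ʊ̃] next to the preceding nasal /ɲ/ — it has acquired the [+nasal] feature of its neighbour.
Likewise in the remaining data: /i/ → [ĩ] after /ŋ/ — each time a vowel is nasalised next to a preceding nasal.
No change occurs in [ʈɔpiʂɪ], [ɸaβovi] because the vowel at the boundary is adjacent to an oral consonant, not a nasal (/i/ next to /p/; /o/ next to /β/).
Because the conditioning nasal is to the left of the vowel that changes, the process is progressive (perseverative).

progressive nasality assimilation (vowel nasalisation)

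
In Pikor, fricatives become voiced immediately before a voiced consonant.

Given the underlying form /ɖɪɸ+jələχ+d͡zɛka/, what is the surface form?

[ɖɪβjələʁd͡zɛka]

/ɸ/ is a voiceless bilabial fricative. The following trigger /j/ is voiced, so /ɸ/ must become voiced as well.
The voiced bilabial fricative is [β], so /ɸ/ → [β].
At the second juncture, /χ/ likewise becomes [ʁ] adjacent to /d͡z/.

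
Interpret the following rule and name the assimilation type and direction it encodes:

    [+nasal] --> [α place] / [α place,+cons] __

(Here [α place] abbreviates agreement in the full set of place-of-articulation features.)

progressive place assimilation

The shared variable α links the value of the place features (abbreviated [place]) on the target to the same value on the neighbouring segment, so place is the feature that assimilates.
The conditioning segment sits to the left of the focus bar, meaning the trigger precedes the segment that changes — progressive assimilation.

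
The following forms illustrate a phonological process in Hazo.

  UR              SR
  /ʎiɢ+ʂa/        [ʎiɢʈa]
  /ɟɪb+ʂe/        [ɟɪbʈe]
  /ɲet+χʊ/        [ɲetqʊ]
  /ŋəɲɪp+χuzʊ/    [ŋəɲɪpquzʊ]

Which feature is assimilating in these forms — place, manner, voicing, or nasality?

manner

Comparing underlying and surface forms, /ʂ/ → [ʈ] is the alternation; the neighbouring /ɢ/ is constant.
/ʂ/ is a fricative while /ɢ/ is a stop; the output [ʈ] is a stop, matching the trigger — so the feature that spreads is manner.
The other alternating forms pattern the same way: /ʂ/ → [ʈ] after /b/ (fricative → stop, matching a stop); /χ/ → [q] after /t/ (fricative → stop, matching a stop); /χ/ → [q] after /p/ (fricative → stop, matching a stop) — only manner changes, and always toward the preceding segment.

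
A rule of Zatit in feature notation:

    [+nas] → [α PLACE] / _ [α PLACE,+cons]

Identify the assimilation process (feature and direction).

regressive place assimilation

The shared variable α links the value of the place features (abbreviated [PLACE]) on the target to the same value on the neighbouring segment, so place is the feature that assimilates.
Since the environment is written after the underscore, the trigger follows the target; the direction is regressive.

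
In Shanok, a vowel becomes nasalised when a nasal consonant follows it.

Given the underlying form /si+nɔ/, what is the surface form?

The vowel /i/ is adjacent to the following nasal /n/, so it acquires [+nasal] and surfaces as [ĩ].

[sĩnɔ]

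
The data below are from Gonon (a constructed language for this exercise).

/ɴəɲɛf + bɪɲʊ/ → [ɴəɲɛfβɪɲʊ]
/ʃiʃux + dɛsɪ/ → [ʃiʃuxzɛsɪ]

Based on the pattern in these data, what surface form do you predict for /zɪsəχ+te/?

The data show progressive manner assimilation: /b/ → [β] after /f/; /d/ → [z] after /x/. In each pair only manner changes, matching the preceding consonant, while place and voice stay constant.
The rule targets /t/ (voiceless alveolar stop), which sits after the trigger /χ/ (fricative).
The voiceless alveolar fricative is [s], so /t/ → [s].

[zɪsəχse]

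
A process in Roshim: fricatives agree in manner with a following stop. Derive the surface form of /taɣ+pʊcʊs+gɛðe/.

The rule targets /ɣ/ (voiced velar fricative), which sits before the trigger /p/ (stop).
The voiced velar stop is [g], so /ɣ/ → [g].
At the second juncture, /s/ likewise becomes [t] adjacent to /g/.

[tagpʊcʊtgɛðe]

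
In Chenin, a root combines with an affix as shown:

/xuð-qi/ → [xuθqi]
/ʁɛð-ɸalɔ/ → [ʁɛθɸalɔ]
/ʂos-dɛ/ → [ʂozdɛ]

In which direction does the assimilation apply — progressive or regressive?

The segment that alternates is /ð/, which surfaces as [θ] when adjacent to /q/.
The change voiced → voiceless matches the voicing of the following /q/, identifying this as voicing assimilation.
The other alternating forms pattern the same way: /ð/ → [θ] before /ɸ/ (voiced → voiceless, matching voiceless); /s/ → [z] before /d/ (voiceless → voiced, matching voiced) — only voicing changes, and always toward the following segment.
The trigger is the following segment, so the direction is regressive (anticipatory).

regressive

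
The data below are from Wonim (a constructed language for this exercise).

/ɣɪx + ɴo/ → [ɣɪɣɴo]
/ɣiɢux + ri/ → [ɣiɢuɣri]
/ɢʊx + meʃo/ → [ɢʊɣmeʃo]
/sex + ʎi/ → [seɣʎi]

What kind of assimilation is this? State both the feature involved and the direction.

regressive voicing assimilation

The segment that alternates is /x/, which surfaces as [ɣ] when adjacent to /ɴ/.
The change voiceless → voiced matches the voicing of the following /ɴ/, identifying this as voicing assimilation.
Place and manner are unchanged, so the assimilation is partial, not total.
Checking the remaining alternations: /x/ → [ɣ] before /r/ (voiceless → voiced, matching voiced); /x/ → [ɣ] before /m/ (voiceless → voiced, matching voiced); /x/ → [ɣ] before /ʎ/ (voiceless → voiced, matching voiced) — only voicing changes, and always toward the following segment.
Since the segment that changes precedes the conditioning segment, the assimilation is regressive.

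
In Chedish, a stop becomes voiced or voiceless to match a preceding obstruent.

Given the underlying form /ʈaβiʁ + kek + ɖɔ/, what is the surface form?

[ʈaβiʁgekʈɔ]

The rule targets /k/ (voiceless velar stop), which sits after the trigger /ʁ/ (voiced).
A voiced velar stop is [g], so the surface segment is [g].
The same rule applies at the second boundary: /ɖ/ → [ʈ] next to /k/.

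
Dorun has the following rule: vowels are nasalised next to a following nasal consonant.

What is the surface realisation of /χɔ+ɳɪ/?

[χɔ̃ɳɪ]

The vowel /ɔ/ is adjacent to the following nasal /ɳ/, so it acquires [+nasal] and surfaces as [ɔ̃].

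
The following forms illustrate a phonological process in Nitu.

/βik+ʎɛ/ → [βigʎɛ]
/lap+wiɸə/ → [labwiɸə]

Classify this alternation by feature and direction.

The segment that alternates is /k/, which surfaces as [g] when adjacent to /ʎ/.
/k/ is voiceless while /ʎ/ is voiced; the output [g] is voiced, matching the trigger — so the feature that spreads is voicing.
Place and manner are unchanged, so the assimilation is partial, not total.
Checking the remaining alternation: /p/ → [b] before /w/ (voiceless → voiced, matching voiced) — only voicing changes, and always toward the following segment.
The trigger is the following segment, so the direction is regressive (anticipatory).

regressive voicing assimilation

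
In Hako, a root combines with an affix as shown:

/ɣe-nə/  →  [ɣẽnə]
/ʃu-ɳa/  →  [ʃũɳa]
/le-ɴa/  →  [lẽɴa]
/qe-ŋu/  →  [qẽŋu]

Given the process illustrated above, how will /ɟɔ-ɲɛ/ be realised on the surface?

[ɟɔ̃ɲɛ]

The data show regressive nasality assimilation (vowel nasalisation): /e/ → [ẽ] before /n/; /u/ → [ũ] before /ɳ/; /e/ → [ẽ] before /ɴ/; /e/ → [ẽ] before /ŋ/ — a vowel is nasalised by an immediately following nasal consonant.
/ɔ/ sits next to the nasal /ɲ/ and is therefore nasalised to [ɔ̃].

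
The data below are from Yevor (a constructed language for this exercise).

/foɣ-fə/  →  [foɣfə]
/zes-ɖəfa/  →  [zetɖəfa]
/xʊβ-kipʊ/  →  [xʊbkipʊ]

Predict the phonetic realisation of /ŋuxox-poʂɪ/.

[ŋuxokpoʂɪ]

The data show regressive manner assimilation: /s/ → [t] before /ɖ/; /β/ → [b] before /k/. In each pair only manner changes, matching the following consonant, while place and voice stay constant.
No alternation appears in [foɣfə]: there the adjacent consonants already agree in manner (/ɣ/ and /f/ are both fricatives), so this form is consistent with the same rule.
The rule targets /x/ (voiceless velar fricative), which sits before the trigger /p/ (stop).
The voiceless velar stop is [k], so /x/ → [k].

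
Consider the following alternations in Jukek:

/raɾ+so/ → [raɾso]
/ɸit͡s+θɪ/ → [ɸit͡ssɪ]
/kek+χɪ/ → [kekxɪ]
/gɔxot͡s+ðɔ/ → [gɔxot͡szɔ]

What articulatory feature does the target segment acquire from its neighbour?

place

The segment that alternates is /θ/, which surfaces as [s] when adjacent to /t͡s/.
/θ/ is dental while /t͡s/ is alveolar; the output [s] is alveolar, matching the trigger — so the feature that spreads is place.
Checking the remaining alternations: /χ/ → [x] after /k/ (uvular → velar, matching velar); /ð/ → [z] after /t͡s/ (dental → alveolar, matching alveolar) — only place changes, and always toward the preceding segment.
Nothing changes in [raɾso]: there the adjacent consonants already agree in place (/s/ and /ɾ/ are both alveolar), so this form is consistent with the same rule.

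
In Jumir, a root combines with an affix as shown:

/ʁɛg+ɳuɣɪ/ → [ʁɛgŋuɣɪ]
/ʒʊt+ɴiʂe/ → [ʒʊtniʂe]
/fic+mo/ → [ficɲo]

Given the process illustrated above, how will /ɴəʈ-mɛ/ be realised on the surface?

The data show progressive place assimilation: /ɳ/ → [ŋ] after /g/; /ɴ/ → [n] after /t/; /m/ → [ɲ] after /c/. In each pair only place changes, matching the preceding consonant, while manner and voice stay constant.
/m/ is a voiced bilabial nasal. The preceding trigger /ʈ/ is retroflex, so /m/ must become retroflex as well.
Changing only its place to retroflex gives [ɳ] — the voiced retroflex nasal.

[ɴəʈɳɛ]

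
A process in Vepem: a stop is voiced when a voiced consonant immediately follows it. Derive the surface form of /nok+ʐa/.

/k/ is a voiceless velar stop. The following trigger /ʐ/ is voiced, so /k/ must become voiced as well.
The voiced velar stop is [g], so /k/ → [g].

[nogʐa]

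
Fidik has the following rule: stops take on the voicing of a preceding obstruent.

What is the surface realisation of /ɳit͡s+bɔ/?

The rule targets /b/ (voiced bilabial stop), which sits after the trigger /t͡s/ (voiceless).
Changing only its voicing to voiceless gives [p] — the voiceless bilabial stop.

[ɳit͡spɔ]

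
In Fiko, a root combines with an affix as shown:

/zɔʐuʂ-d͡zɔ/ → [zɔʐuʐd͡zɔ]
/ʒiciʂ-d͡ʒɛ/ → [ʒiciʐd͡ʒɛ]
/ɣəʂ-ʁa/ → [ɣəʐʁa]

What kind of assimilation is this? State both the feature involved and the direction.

regressive voicing assimilation

The segment that alternates is /ʂ/, which surfaces as [ʐ] when adjacent to /d͡z/.
The change voiceless → voiced matches the voicing of the following /d͡z/, identifying this as voicing assimilation.
Place and manner are unchanged, so the assimilation is partial, not total.
Checking the remaining alternations: /ʂ/ → [ʐ] before /d͡ʒ/ (voiceless → voiced, matching voiced); /ʂ/ → [ʐ] before /ʁ/ (voiceless → voiced, matching voiced) — only voicing changes, and always toward the following segment.
Since the segment that changes precedes the conditioning segment, the assimilation is regressive.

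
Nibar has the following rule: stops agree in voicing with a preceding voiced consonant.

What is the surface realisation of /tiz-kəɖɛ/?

[tizgəɖɛ]

The rule targets /k/ (voiceless velar stop), which sits after the trigger /z/ (voiced).
Changing only its voicing to voiced gives [g] — the voiced velar stop.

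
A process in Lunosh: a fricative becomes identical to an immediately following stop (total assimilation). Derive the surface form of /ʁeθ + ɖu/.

[ʁeɖɖu]

/θ/ is the segment targeted by the rule; it sits immediately before /ɖ/, so it assimilates completely and surfaces as [ɖ].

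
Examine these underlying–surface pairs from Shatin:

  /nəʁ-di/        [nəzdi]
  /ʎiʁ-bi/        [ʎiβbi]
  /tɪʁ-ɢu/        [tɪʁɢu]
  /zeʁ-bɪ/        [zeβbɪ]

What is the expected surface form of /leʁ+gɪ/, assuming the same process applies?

[leɣgɪ]

The data show regressive place assimilation: /ʁ/ → [z] before /d/; /ʁ/ → [β] before /b/. In each pair only place changes, matching the following consonant, while manner and voice stay constant.
Nothing changes in [tɪʁɢu]: there the adjacent consonants already agree in place (/ʁ/ and /ɢ/ are both uvular), so this form is consistent with the same rule.
The rule targets /ʁ/ (voiced uvular fricative), which sits before the trigger /g/ (velar).
A voiced velar fricative is [ɣ], so the surface segment is [ɣ].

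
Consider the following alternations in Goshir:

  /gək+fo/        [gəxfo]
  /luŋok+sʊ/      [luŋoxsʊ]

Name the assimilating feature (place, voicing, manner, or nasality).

manner

Underlying /k/ is realised as [x] next to /f/; /f/ itself does not change.
/k/ is a stop while /f/ is a fricative; the output [x] is a fricative, matching the trigger — so the feature that spreads is manner.
The same holds elsewhere in the data: /k/ → [x] before /s/ (stop → fricative, matching a fricative) — only manner changes, and always toward the following segment.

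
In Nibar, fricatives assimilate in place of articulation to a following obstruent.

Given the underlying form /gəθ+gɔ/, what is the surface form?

The rule targets /θ/ (voiceless dental fricative), which sits before the trigger /g/ (velar).
Changing only its place to velar gives [x] — the voiceless velar fricative.

[gəxgɔ]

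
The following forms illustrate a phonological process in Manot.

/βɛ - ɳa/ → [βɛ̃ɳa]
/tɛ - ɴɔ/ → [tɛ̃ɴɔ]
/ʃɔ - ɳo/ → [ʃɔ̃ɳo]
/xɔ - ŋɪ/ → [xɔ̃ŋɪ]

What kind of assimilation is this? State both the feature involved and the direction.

The vowel /ɛ/ surfaces as nasalised [ɛ̃] next to the following nasal /ɳ/ — it has acquired the [+nasal] feature of its neighbour.
Likewise in the remaining data: /ɛ/ → [ɛ̃] before /ɴ/; /ɔ/ → [ɔ̃] before /ɳ/; /ɔ/ → [ɔ̃] before /ŋ/ — each time a vowel is nasalised next to a following nasal.
Because the conditioning nasal is to the right of the vowel that changes, the process is regressive (anticipatory).

regressive nasality assimilation (vowel nasalisation)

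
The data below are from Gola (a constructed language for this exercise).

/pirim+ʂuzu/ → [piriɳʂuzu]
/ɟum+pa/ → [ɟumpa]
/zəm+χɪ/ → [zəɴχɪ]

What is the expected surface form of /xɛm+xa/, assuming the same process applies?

The data show regressive place assimilation: /m/ → [ɳ] before /ʂ/; /m/ → [ɴ] before /χ/. In each pair only place changes, matching the following consonant, while manner and voice stay constant.
Nothing changes in [ɟumpa]: there the adjacent consonants already agree in place (/m/ and /p/ are both bilabial), so this form is consistent with the same rule.
The rule targets /m/ (voiced bilabial nasal), which sits before the trigger /x/ (velar).
The voiced velar nasal is [ŋ], so /m/ → [ŋ].

[xɛŋxa]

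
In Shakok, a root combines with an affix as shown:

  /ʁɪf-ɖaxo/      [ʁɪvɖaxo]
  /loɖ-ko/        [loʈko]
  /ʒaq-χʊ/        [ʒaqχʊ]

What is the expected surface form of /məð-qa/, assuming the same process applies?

[məθqa]

The data show regressive voicing assimilation: /f/ → [v] before /ɖ/; /ɖ/ → [ʈ] before /k/. In each pair only voicing changes, matching the following consonant, while place and manner stay constant.
Nothing changes in [ʒaqχʊ]: there the adjacent consonants already agree in voicing (/q/ and /χ/ are both voiceless), so this form is consistent with the same rule.
The rule targets /ð/ (voiced dental fricative), which sits before the trigger /q/ (voiceless).
The voiceless dental fricative is [θ], so /ð/ → [θ].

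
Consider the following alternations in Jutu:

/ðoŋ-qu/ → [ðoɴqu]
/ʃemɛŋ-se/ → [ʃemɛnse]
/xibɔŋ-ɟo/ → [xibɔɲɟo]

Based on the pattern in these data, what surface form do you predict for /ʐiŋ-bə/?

[ʐimbə]

The data show regressive place assimilation: /ŋ/ → [ɴ] before /q/; /ŋ/ → [n] before /s/; /ŋ/ → [ɲ] before /ɟ/. In each pair only place changes, matching the following consonant, while manner and voice stay constant.
/ŋ/ is a voiced velar nasal. The following trigger /b/ is bilabial, so /ŋ/ must become bilabial as well.
The voiced bilabial nasal is [m], so /ŋ/ → [m].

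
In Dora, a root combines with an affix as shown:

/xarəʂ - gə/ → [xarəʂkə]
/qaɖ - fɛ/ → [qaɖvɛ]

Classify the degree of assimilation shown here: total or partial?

partial assimilation

Comparing underlying and surface forms, /g/ → [k] is the alternation; the neighbouring /ʂ/ is constant.
/g/ is voiced while /ʂ/ is voiceless; the output [k] is voiceless, matching the trigger — so the feature that spreads is voicing.
Place and manner are unchanged, so the assimilation is partial, not total.
Checking the remaining alternation: /f/ → [v] after /ɖ/ (voiceless → voiced, matching voiced) — only voicing changes, and always toward the preceding segment.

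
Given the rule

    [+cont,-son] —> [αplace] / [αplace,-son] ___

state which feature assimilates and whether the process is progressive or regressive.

progressive place assimilation

The rule copies the place features (abbreviated [place]) from the environment onto the target, so the assimilating feature is place.
The conditioning segment sits to the left of the focus bar, meaning the trigger precedes the segment that changes — progressive assimilation.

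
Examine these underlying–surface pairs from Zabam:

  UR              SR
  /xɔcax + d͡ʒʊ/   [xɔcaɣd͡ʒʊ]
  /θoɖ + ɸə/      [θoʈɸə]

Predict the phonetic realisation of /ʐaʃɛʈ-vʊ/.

[ʐaʃɛɖvʊ]

The data show regressive voicing assimilation: /x/ → [ɣ] before /d͡ʒ/; /ɖ/ → [ʈ] before /ɸ/. In each pair only voicing changes, matching the following consonant, while place and manner stay constant.
The rule targets /ʈ/ (voiceless retroflex stop), which sits before the trigger /v/ (voiced).
The voiced retroflex stop is [ɖ], so /ʈ/ → [ɖ].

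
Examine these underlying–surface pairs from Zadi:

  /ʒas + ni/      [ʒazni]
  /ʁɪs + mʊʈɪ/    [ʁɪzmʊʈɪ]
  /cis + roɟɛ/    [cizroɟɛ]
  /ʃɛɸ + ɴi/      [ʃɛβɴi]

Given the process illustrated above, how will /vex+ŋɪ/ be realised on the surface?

The data show regressive voicing assimilation: /s/ → [z] before /n/; /s/ → [z] before /m/; /s/ → [z] before /r/; /ɸ/ → [β] before /ɴ/. In each pair only voicing changes, matching the following consonant, while place and manner stay constant.
The rule targets /x/ (voiceless velar fricative), which sits before the trigger /ŋ/ (voiced).
Changing only its voicing to voiced gives [ɣ] — the voiced velar fricative.

[veɣŋɪ]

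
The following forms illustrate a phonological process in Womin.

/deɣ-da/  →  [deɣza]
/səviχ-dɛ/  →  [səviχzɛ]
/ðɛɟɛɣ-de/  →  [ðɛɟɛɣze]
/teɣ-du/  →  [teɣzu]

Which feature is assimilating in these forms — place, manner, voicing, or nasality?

manner

Comparing underlying and surface forms, /d/ → [z] is the alternation; the neighbouring /ɣ/ is constant.
The change stop → fricative matches the manner of the preceding /ɣ/, identifying this as manner assimilation.
The same holds elsewhere in the data: /d/ → [z] after /χ/ (stop → fricative, matching a fricative) — only manner changes, and always toward the preceding segment.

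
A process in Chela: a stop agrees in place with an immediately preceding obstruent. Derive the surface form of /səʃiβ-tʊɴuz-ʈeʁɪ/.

[səʃiβpʊɴuzteʁɪ]

/t/ is a voiceless alveolar stop. The preceding trigger /β/ is bilabial, so /t/ must become bilabial as well.
A voiceless bilabial stop is [p], so the surface segment is [p].
At the second juncture, /ʈ/ likewise becomes [t] adjacent to /z/.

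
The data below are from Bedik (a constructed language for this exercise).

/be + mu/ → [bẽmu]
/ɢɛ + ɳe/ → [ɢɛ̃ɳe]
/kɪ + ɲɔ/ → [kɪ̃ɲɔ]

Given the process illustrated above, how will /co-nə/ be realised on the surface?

The data show regressive nasality assimilation (vowel nasalisation): /e/ → [ẽ] before /m/; /ɛ/ → [ɛ̃] before /ɳ/; /ɪ/ → [ɪ̃] before /ɲ/ — a vowel is nasalised by an immediately following nasal consonant.
/o/ sits next to the nasal /n/ and is therefore nasalised to [õ].

[cõnə]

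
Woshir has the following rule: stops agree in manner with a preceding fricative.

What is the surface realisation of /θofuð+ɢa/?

[θofuðʁa]

The rule targets /ɢ/ (voiced uvular stop), which sits after the trigger /ð/ (fricative).
The voiced uvular fricative is [ʁ], so /ɢ/ → [ʁ].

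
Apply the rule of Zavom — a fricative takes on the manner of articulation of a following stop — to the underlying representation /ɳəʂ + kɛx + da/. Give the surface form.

The rule targets /ʂ/ (voiceless retroflex fricative), which sits before the trigger /k/ (stop).
A voiceless retroflex stop is [ʈ], so the surface segment is [ʈ].
At the second juncture, /x/ likewise becomes [k] adjacent to /d/.

[ɳəʈkɛkda]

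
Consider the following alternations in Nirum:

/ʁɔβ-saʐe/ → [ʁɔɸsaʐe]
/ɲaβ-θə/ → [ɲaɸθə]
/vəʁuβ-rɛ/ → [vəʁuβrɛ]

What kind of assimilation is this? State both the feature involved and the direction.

regressive voicing assimilation

Comparing underlying and surface forms, /β/ → [ɸ] is the alternation; the neighbouring /s/ is constant.
/β/ is voiced while /s/ is voiceless; the output [ɸ] is voiceless, matching the trigger — so the feature that spreads is voicing.
Place and manner are unchanged, so the assimilation is partial, not total.
The same holds elsewhere in the data: /β/ → [ɸ] before /θ/ (voiced → voiceless, matching voiceless) — only voicing changes, and always toward the following segment.
Nothing changes in [vəʁuβrɛ]: there the adjacent consonants already agree in voicing (/β/ and /r/ are both voiced), so this form is consistent with the same rule.
The trigger is the following segment, so the direction is regressive (anticipatory).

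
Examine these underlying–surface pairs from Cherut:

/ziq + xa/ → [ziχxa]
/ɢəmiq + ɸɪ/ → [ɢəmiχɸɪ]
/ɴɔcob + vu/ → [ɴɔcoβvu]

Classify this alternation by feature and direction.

regressive manner assimilation

Underlying /q/ is realised as [χ] next to /x/; /x/ itself does not change.
The change stop → fricative matches the manner of the following /x/, identifying this as manner assimilation.
Place and voice are unchanged, so the assimilation is partial, not total.
Checking the remaining alternations: /q/ → [χ] before /ɸ/ (stop → fricative, matching a fricative); /b/ → [β] before /v/ (stop → fricative, matching a fricative) — only manner changes, and always toward the following segment.
The trigger is the following segment, so the direction is regressive (anticipatory).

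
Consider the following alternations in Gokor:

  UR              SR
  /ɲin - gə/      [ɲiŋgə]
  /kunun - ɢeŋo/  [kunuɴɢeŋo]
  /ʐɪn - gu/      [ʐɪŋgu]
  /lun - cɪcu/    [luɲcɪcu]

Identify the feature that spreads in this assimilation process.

The segment that alternates is /n/, which surfaces as [ŋ] when adjacent to /g/.
The change alveolar → velar matches the place of the following /g/, identifying this as place assimilation.
Checking the remaining alternations: /n/ → [ɴ] before /ɢ/ (alveolar → uvular, matching uvular); /n/ → [ɲ] before /c/ (alveolar → palatal, matching palatal) — only place changes, and always toward the following segment.

place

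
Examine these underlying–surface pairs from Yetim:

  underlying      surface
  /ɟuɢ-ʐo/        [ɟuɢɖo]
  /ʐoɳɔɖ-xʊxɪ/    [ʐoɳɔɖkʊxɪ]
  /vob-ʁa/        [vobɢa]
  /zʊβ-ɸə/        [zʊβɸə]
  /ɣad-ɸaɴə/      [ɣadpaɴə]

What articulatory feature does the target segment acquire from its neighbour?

manner

Underlying /ʐ/ is realised as [ɖ] next to /ɢ/; /ɢ/ itself does not change.
The change fricative → stop matches the manner of the preceding /ɢ/, identifying this as manner assimilation.
The same holds elsewhere in the data: /x/ → [k] after /ɖ/ (fricative → stop, matching a stop); /ʁ/ → [ɢ] after /b/ (fricative → stop, matching a stop); /ɸ/ → [p] after /d/ (fricative → stop, matching a stop) — only manner changes, and always toward the preceding segment.
Nothing changes in [zʊβɸə]: there the adjacent consonants already agree in manner (/ɸ/ and /β/ are both fricatives), so this form is consistent with the same rule.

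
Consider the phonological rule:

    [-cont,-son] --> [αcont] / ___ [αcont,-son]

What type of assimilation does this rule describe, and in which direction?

The rule copies [cont] (continuancy) from the environment onto the target stops; since [±cont] encodes the stop/fricative manner contrast, the assimilating dimension is manner.
Since the environment is written after the underscore, the trigger follows the target; the direction is regressive.

regressive manner assimilation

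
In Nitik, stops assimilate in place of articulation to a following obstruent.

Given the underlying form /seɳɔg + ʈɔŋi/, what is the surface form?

[seɳɔɖʈɔŋi]

The rule targets /g/ (voiced velar stop), which sits before the trigger /ʈ/ (retroflex).
The voiced retroflex stop is [ɖ], so /g/ → [ɖ].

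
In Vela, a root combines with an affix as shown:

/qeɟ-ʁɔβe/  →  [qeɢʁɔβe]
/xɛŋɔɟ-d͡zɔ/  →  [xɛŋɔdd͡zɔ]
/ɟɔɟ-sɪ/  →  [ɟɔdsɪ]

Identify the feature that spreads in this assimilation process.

Comparing underlying and surface forms, /ɟ/ → [ɢ] is the alternation; the neighbouring /ʁ/ is constant.
The change palatal → uvular matches the place of the following /ʁ/, identifying this as place assimilation.
The same holds elsewhere in the data: /ɟ/ → [d] before /d͡z/ (palatal → alveolar, matching alveolar); /ɟ/ → [d] before /s/ (palatal → alveolar, matching alveolar) — only place changes, and always toward the following segment.

place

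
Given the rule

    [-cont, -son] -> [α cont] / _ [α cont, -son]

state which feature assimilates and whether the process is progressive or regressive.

The shared variable α links the value of [cont] on the target to that of the neighbouring obstruent. [cont] distinguishes stops from fricatives — a manner-of-articulation feature — so this is manner assimilation.
The conditioning segment sits to the right of the focus bar, meaning the trigger follows the segment that changes — regressive assimilation.

regressive manner assimilation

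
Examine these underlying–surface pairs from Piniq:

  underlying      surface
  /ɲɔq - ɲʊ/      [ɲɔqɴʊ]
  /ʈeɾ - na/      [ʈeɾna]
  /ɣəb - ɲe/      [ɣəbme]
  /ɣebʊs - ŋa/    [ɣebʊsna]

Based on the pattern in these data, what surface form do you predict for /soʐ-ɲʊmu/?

[soʐɳʊmu]

The data show progressive place assimilation: /ɲ/ → [ɴ] after /q/; /ɲ/ → [m] after /b/; /ŋ/ → [n] after /s/. In each pair only place changes, matching the preceding consonant, while manner and voice stay constant.
Nothing changes in [ʈeɾna]: there the adjacent consonants already agree in place (/n/ and /ɾ/ are both alveolar), so this form is consistent with the same rule.
/ɲ/ is a voiced palatal nasal. The preceding trigger /ʐ/ is retroflex, so /ɲ/ must become retroflex as well.
Changing only its place to retroflex gives [ɳ] — the voiced retroflex nasal.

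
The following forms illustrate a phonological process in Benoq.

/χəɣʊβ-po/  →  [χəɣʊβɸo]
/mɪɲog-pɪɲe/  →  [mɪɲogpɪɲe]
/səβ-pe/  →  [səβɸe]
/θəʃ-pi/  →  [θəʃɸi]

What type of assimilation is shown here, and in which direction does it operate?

Underlying /p/ is realised as [ɸ] next to /β/; /β/ itself does not change.
/p/ is a stop while /β/ is a fricative; the output [ɸ] is a fricative, matching the trigger — so the feature that spreads is manner.
Place and voice are unchanged, so the assimilation is partial, not total.
The other alternating form patterns the same way: /p/ → [ɸ] after /ʃ/ (stop → fricative, matching a fricative) — only manner changes, and always toward the preceding segment.
No alternation appears in [mɪɲogpɪɲe]: there the adjacent consonants already agree in manner (/p/ and /g/ are both stops), so this form is consistent with the same rule.
The trigger is the preceding segment, so the direction is progressive (perseverative).

progressive manner assimilation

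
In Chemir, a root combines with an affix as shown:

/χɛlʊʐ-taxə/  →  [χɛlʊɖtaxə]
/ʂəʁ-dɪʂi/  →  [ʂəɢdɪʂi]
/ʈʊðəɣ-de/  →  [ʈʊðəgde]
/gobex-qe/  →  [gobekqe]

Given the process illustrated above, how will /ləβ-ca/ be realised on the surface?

[ləbca]

The data show regressive manner assimilation: /ʐ/ → [ɖ] before /t/; /ʁ/ → [ɢ] before /d/; /ɣ/ → [g] before /d/; /x/ → [k] before /q/. In each pair only manner changes, matching the following consonant, while place and voice stay constant.
The rule targets /β/ (voiced bilabial fricative), which sits before the trigger /c/ (stop).
The voiced bilabial stop is [b], so /β/ → [b].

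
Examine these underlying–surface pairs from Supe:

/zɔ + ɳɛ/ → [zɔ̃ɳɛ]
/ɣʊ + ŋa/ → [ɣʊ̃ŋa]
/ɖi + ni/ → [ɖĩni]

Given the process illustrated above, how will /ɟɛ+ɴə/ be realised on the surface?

[ɟɛ̃ɴə]

The data show regressive nasality assimilation (vowel nasalisation): /ɔ/ → [ɔ̃] before /ɳ/; /ʊ/ → [ʊ̃] before /ŋ/; /i/ → [ĩ] before /n/ — a vowel is nasalised by an immediately following nasal consonant.
/ɛ/ sits next to the nasal /ɴ/ and is therefore nasalised to [ɛ̃].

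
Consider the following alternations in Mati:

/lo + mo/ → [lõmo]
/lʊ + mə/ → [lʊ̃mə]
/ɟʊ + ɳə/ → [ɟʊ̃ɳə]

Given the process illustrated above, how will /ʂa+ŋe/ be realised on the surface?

The data show regressive nasality assimilation (vowel nasalisation): /o/ → [õ] before /m/; /ʊ/ → [ʊ̃] before /m/; /ʊ/ → [ʊ̃] before /ɳ/ — a vowel is nasalised by an immediately following nasal consonant.
The vowel /a/ is adjacent to the following nasal /ŋ/, so it acquires [+nasal] and surfaces as [ã].

[ʂãŋe]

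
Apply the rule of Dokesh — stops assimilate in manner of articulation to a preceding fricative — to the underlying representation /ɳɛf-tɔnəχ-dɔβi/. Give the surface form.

[ɳɛfsɔnəχzɔβi]

/t/ is a voiceless alveolar stop. The preceding trigger /f/ is a fricative, so /t/ must become a fricative as well.
Changing only its manner to fricative gives [s] — the voiceless alveolar fricative.
The same rule applies at the second boundary: /d/ → [z] next to /χ/.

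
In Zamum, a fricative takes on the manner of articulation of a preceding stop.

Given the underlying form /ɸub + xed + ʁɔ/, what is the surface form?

[ɸubkedɢɔ]

/x/ is a voiceless velar fricative. The preceding trigger /b/ is a stop, so /x/ must become a stop as well.
The voiceless velar stop is [k], so /x/ → [k].
The same rule applies at the second boundary: /ʁ/ → [ɢ] next to /d/.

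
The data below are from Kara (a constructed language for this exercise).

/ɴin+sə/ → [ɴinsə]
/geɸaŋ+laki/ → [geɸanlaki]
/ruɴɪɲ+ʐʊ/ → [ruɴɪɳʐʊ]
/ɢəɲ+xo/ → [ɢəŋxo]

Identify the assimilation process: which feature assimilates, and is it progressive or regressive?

The segment that alternates is /ŋ/, which surfaces as [n] when adjacent to /l/.
The change velar → alveolar matches the place of the following /l/, identifying this as place assimilation.
Manner and voice are unchanged, so the assimilation is partial, not total.
The other alternating forms pattern the same way: /ɲ/ → [ɳ] before /ʐ/ (palatal → retroflex, matching retroflex); /ɲ/ → [ŋ] before /x/ (palatal → velar, matching velar) — only place changes, and always toward the following segment.
Nothing changes in [ɴinsə]: there the adjacent consonants already agree in place (/n/ and /s/ are both alveolar), so this form is consistent with the same rule.
Since the segment that changes precedes the conditioning segment, the assimilation is regressive.

regressive place assimilation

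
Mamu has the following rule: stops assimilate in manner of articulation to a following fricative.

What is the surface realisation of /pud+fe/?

The rule targets /d/ (voiced alveolar stop), which sits before the trigger /f/ (fricative).
Changing only its manner to fricative gives [z] — the voiced alveolar fricative.

[puzfe]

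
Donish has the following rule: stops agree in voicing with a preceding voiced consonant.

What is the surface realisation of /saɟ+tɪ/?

[saɟdɪ]

The rule targets /t/ (voiceless alveolar stop), which sits after the trigger /ɟ/ (voiced).
Changing only its voicing to voiced gives [d] — the voiced alveolar stop.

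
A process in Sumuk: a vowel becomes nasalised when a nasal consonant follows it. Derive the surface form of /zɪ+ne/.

The vowel /ɪ/ is adjacent to the following nasal /n/, so it acquires [+nasal] and surfaces as [ɪ̃].

[zɪ̃ne]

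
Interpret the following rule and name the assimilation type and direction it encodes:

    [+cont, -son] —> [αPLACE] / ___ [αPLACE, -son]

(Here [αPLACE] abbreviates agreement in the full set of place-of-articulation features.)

regressive place assimilation

The shared variable α links the value of the place features (abbreviated [PLACE]) on the target to the same value on the neighbouring segment, so place is the feature that assimilates.
The conditioning segment sits to the right of the focus bar, meaning the trigger follows the segment that changes — regressive assimilation.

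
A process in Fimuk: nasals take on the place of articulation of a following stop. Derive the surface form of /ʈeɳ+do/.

[ʈendo]

The rule targets /ɳ/ (voiced retroflex nasal), which sits before the trigger /d/ (alveolar).
Changing only its place to alveolar gives [n] — the voiced alveolar nasal.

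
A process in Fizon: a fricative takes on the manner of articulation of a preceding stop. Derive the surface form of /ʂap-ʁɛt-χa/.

/ʁ/ is a voiced uvular fricative. The preceding trigger /p/ is a stop, so /ʁ/ must become a stop as well.
A voiced uvular stop is [ɢ], so the surface segment is [ɢ].
The same rule applies at the second boundary: /χ/ → [q] next to /t/.

[ʂapɢɛtqa]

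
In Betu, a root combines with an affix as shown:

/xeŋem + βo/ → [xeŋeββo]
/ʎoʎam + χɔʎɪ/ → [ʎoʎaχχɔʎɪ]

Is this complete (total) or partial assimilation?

total assimilation

Comparing underlying and surface forms, /m/ → [χ] is the alternation; the neighbouring /χ/ is constant.
The output [χ] is identical to the trigger /χ/ — every feature (place, manner, voicing) has been copied — so this is total assimilation.
The other form behaves the same way: /m/ → [β] before /β/ — in each case the output is a copy of the following consonant.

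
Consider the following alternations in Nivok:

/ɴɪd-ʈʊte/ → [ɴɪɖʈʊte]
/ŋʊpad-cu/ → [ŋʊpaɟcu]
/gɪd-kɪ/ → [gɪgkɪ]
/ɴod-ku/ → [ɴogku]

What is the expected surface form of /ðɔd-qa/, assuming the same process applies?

The data show regressive place assimilation: /d/ → [ɖ] before /ʈ/; /d/ → [ɟ] before /c/; /d/ → [g] before /k/. In each pair only place changes, matching the following consonant, while manner and voice stay constant.
The rule targets /d/ (voiced alveolar stop), which sits before the trigger /q/ (uvular).
The voiced uvular stop is [ɢ], so /d/ → [ɢ].

[ðɔɢqa]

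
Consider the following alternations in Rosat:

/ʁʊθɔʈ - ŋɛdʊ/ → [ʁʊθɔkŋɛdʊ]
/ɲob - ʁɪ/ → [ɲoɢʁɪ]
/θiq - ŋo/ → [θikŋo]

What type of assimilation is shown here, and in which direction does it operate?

regressive place assimilation

The segment that alternates is /ʈ/, which surfaces as [k] when adjacent to /ŋ/.
The change retroflex → velar matches the place of the following /ŋ/, identifying this as place assimilation.
Manner and voice are unchanged, so the assimilation is partial, not total.
The same holds elsewhere in the data: /b/ → [ɢ] before /ʁ/ (bilabial → uvular, matching uvular); /q/ → [k] before /ŋ/ (uvular → velar, matching velar) — only place changes, and always toward the following segment.
Since the segment that changes precedes the conditioning segment, the assimilation is regressive.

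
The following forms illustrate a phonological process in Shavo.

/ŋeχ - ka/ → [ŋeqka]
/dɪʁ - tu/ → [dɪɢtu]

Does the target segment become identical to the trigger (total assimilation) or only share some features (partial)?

The segment that alternates is /χ/, which surfaces as [q] when adjacent to /k/.
The change fricative → stop matches the manner of the following /k/, identifying this as manner assimilation.
Place and voice are unchanged, so the assimilation is partial, not total.
Checking the remaining alternation: /ʁ/ → [ɢ] before /t/ (fricative → stop, matching a stop) — only manner changes, and always toward the following segment.

partial assimilation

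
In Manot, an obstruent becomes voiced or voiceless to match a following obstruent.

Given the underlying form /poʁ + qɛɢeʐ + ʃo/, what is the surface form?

[poχqɛɢeʂʃo]

The rule targets /ʁ/ (voiced uvular fricative), which sits before the trigger /q/ (voiceless).
A voiceless uvular fricative is [χ], so the surface segment is [χ].
The same rule applies at the second boundary: /ʐ/ → [ʂ] next to /ʃ/.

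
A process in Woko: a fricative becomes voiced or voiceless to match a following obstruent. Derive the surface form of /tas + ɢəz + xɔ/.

/s/ is a voiceless alveolar fricative. The following trigger /ɢ/ is voiced, so /s/ must become voiced as well.
The voiced alveolar fricative is [z], so /s/ → [z].
The same rule applies at the second boundary: /z/ → [s] next to /x/.

[tazɢəsxɔ]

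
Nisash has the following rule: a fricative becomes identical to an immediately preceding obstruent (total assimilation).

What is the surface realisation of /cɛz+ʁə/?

[cɛzzə]

/ʁ/ is the segment targeted by the rule; it sits immediately after /z/, so it assimilates completely and surfaces as [z].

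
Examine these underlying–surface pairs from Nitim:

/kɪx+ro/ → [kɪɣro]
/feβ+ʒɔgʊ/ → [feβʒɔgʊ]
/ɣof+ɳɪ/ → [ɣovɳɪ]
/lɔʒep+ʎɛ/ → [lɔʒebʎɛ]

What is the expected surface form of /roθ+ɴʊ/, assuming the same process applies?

[roðɴʊ]

The data show regressive voicing assimilation: /x/ → [ɣ] before /r/; /f/ → [v] before /ɳ/; /p/ → [b] before /ʎ/. In each pair only voicing changes, matching the following consonant, while place and manner stay constant.
Nothing changes in [feβʒɔgʊ]: there the adjacent consonants already agree in voicing (/β/ and /ʒ/ are both voiced), so this form is consistent with the same rule.
The rule targets /θ/ (voiceless dental fricative), which sits before the trigger /ɴ/ (voiced).
Changing only its voicing to voiced gives [ð] — the voiced dental fricative.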